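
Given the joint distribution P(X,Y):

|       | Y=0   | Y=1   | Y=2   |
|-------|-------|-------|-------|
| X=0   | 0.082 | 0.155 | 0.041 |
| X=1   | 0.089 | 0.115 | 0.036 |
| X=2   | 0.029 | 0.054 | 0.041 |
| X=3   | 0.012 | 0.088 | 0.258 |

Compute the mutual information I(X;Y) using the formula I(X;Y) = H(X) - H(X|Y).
0.2460 bits

I(X;Y) = H(X) - H(X|Y)

Marginal of X (row sums):
  P(X=0) = 0.082 + 0.155 + 0.041 = 0.278
  P(X=1) = 0.089 + 0.115 + 0.036 = 0.240
  P(X=2) = 0.029 + 0.054 + 0.041 = 0.124
  P(X=3) = 0.012 + 0.088 + 0.258 = 0.358
H(X) = -[0.278·log₂(0.278) + 0.240·log₂(0.240) + 0.124·log₂(0.124) + 0.358·log₂(0.358)]
  = 0.513422 + 0.494134 + 0.373437 + 0.530545 = 1.91154 bits

Marginal of Y (column sums):
  P(Y=0) = 0.082 + 0.089 + 0.029 + 0.012 = 0.212
  P(Y=1) = 0.155 + 0.115 + 0.054 + 0.088 = 0.412
  P(Y=2) = 0.041 + 0.036 + 0.041 + 0.258 = 0.376
H(X|Y) = Σ_y P(y)·H(X|Y=y):
  Y=0: P(Y=0) = 0.212, P(X|Y=0) = (41/106, 89/212, 29/212, 3/53) → H(X|Y=0) = 1.682824
  Y=1: P(Y=1) = 0.412, P(X|Y=1) = (155/412, 115/412, 27/206, 22/103) → H(X|Y=1) = 1.904402
  Y=2: P(Y=2) = 0.376, P(X|Y=2) = (41/376, 9/94, 41/376, 129/188) → H(X|Y=2) = 1.394128
H(X|Y) = 0.212·1.682824 + 0.412·1.904402 + 0.376·1.394128 = 1.66556 bits

I(X;Y) = H(X) - H(X|Y) = 1.91154 - 1.66556 = 0.2460 bits

Cross-check via I(X;Y) = H(X) + H(Y) - H(X,Y): computing H(Y) from the column sums and H(X,Y) from the 12 cells in the same way gives H(Y) = 1.53210 bits and H(X,Y) = 3.19767 bits, so
I(X;Y) = 1.91154 + 1.53210 - 3.19767 = 0.2460 bits ✓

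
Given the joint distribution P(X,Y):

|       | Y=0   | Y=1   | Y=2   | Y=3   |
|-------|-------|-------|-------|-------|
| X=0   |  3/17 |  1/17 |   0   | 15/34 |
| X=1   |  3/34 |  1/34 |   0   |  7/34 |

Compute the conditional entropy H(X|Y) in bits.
0.9080 bits

H(X|Y) = H(X,Y) - H(Y)

H(X,Y) = -Σ_{x,y} P(x,y) log₂ P(x,y). Per-cell terms -P(x,y)·log₂P(x,y):
  X=0: 0.44162, 0.24044, 0.00000, 0.52084
  X=1: 0.30904, 0.14963, 0.00000, 0.46943
  (cells with P = 0 contribute 0)
Sum of the 8 terms: H(X,Y) = 2.1310 bits

Marginal of Y (column sums):
  P(Y=0) = 3/17 + 3/34 = 9/34
  P(Y=1) = 1/17 + 1/34 = 3/34
  P(Y=2) = 0 + 0 = 0
  P(Y=3) = 15/34 + 7/34 = 11/17
H(Y) = -[(9/34)·log₂(9/34) + (3/34)·log₂(3/34) + (11/17)·log₂(11/17)]   (outcomes with P = 0 contribute 0)
  = 0.50758 + 0.30904 + 0.40637 = 1.2230 bits

H(X|Y) = H(X,Y) - H(Y) = 2.1310 - 1.2230 = 0.9080 bits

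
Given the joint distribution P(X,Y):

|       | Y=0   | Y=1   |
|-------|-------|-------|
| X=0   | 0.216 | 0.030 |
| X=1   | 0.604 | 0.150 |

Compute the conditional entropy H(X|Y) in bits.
0.7991 bits

H(X|Y) = H(X,Y) - H(Y)

H(X,Y) = -Σ_{x,y} P(x,y) log₂ P(x,y). Per-cell terms -P(x,y)·log₂P(x,y):
  X=0: 0.4776, 0.1518
  X=1: 0.4393, 0.4105
Sum of the 4 terms: H(X,Y) = 1.4792 bits

Marginal of Y (column sums):
  P(Y=0) = 0.216 + 0.604 = 0.820
  P(Y=1) = 0.030 + 0.150 = 0.180
H(Y) = -[0.820·log₂(0.820) + 0.180·log₂(0.180)]
  = 0.2348 + 0.4453 = 0.6801 bits

H(X|Y) = H(X,Y) - H(Y) = 1.4792 - 0.6801 = 0.7991 bits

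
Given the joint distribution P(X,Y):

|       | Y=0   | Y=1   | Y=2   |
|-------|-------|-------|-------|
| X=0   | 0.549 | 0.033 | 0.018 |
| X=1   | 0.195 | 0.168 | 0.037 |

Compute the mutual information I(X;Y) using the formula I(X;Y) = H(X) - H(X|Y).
0.1739 bits

I(X;Y) = H(X) - H(X|Y)

Marginal of X (row sums):
  P(X=0) = 0.549 + 0.033 + 0.018 = 0.600
  P(X=1) = 0.195 + 0.168 + 0.037 = 0.400
H(X) = -[0.600·log₂(0.600) + 0.400·log₂(0.400)]
  = 0.4422 + 0.5288 = 0.9710 bits

Marginal of Y (column sums):
  P(Y=0) = 0.549 + 0.195 = 0.744
  P(Y=1) = 0.033 + 0.168 = 0.201
  P(Y=2) = 0.018 + 0.037 = 0.055
H(X|Y) = Σ_y P(y)·H(X|Y=y):
  Y=0: P(Y=0) = 0.744, P(X|Y=0) = (183/248, 65/248) → H(X|Y=0) = 0.8299
  Y=1: P(Y=1) = 0.201, P(X|Y=1) = (11/67, 56/67) → H(X|Y=1) = 0.6442
  Y=2: P(Y=2) = 0.055, P(X|Y=2) = (18/55, 37/55) → H(X|Y=2) = 0.9121
H(X|Y) = 0.744·0.8299 + 0.201·0.6442 + 0.055·0.9121 = 0.7971 bits

I(X;Y) = H(X) - H(X|Y) = 0.9710 - 0.7971 = 0.1739 bits

Cross-check via I(X;Y) = H(X) + H(Y) - H(X,Y): computing H(Y) from the column sums and H(X,Y) from the 6 cells in the same way gives H(Y) = 1.0128 bits and H(X,Y) = 1.8099 bits, so
I(X;Y) = 0.9710 + 1.0128 - 1.8099 = 0.1739 bits ✓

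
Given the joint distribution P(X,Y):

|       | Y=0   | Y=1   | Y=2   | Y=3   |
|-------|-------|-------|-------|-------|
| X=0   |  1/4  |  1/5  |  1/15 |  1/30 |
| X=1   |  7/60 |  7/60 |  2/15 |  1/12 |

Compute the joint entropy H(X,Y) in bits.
2.7980 bits

H(X,Y) = -Σ_{x,y} P(x,y) log₂ P(x,y). Per-cell terms -P(x,y)·log₂P(x,y):
  X=0: 0.5000, 0.4644, 0.2605, 0.1636
  X=1: 0.3616, 0.3616, 0.3876, 0.2987
Sum of the 8 terms: H(X,Y) = 2.7980 bits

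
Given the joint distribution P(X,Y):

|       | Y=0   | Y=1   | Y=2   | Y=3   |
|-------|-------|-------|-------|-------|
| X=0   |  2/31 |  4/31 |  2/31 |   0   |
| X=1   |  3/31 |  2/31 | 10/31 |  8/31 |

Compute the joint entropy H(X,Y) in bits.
2.5034 bits

H(X,Y) = -Σ_{x,y} P(x,y) log₂ P(x,y). Per-cell terms -P(x,y)·log₂P(x,y):
  X=0: 0.2551, 0.3812, 0.2551, 0.0000
  X=1: 0.3261, 0.2551, 0.5265, 0.5043
  (cells with P = 0 contribute 0)
Sum of the 8 terms: H(X,Y) = 2.5034 bits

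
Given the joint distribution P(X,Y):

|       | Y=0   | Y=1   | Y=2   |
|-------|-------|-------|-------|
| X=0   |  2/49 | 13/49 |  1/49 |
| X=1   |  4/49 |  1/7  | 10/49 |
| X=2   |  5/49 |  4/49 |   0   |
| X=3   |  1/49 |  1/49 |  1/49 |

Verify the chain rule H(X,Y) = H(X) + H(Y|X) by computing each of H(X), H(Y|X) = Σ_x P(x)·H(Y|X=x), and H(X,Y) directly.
H(X) = 1.7469 bits, H(Y|X) = 1.2028 bits, H(X,Y) = 2.9497 bits

Marginal of X (row sums):
  P(X=0) = 2/49 + 13/49 + 1/49 = 16/49
  P(X=1) = 4/49 + 1/7 + 10/49 = 3/7
  P(X=2) = 5/49 + 4/49 + 0 = 9/49
  P(X=3) = 1/49 + 1/49 + 1/49 = 3/49
H(X) = -[(16/49)·log₂(16/49) + (3/7)·log₂(3/7) + (9/49)·log₂(9/49) + (3/49)·log₂(3/49)]
  = 0.52725 + 0.52388 + 0.44904 + 0.24672 = 1.7469 bits

H(Y|X) = Σ_x P(x)·H(Y|X=x):
  X=0: P(X=0) = 16/49, P(Y|X=0) = (1/8, 13/16, 1/16) → H(Y|X=0) = 0.86839
  X=1: P(X=1) = 3/7, P(Y|X=1) = (4/21, 1/3, 10/21) → H(Y|X=1) = 1.49371
  X=2: P(X=2) = 9/49, P(Y|X=2) = (5/9, 4/9, 0) → H(Y|X=2) = 0.99108
  X=3: P(X=3) = 3/49, P(Y|X=3) = (1/3, 1/3, 1/3) → H(Y|X=3) = 1.58496
H(Y|X) = (16/49)·0.86839 + (3/7)·1.49371 + (9/49)·0.99108 + (3/49)·1.58496 = 1.2028 bits

H(X,Y) = -Σ_{x,y} P(x,y) log₂ P(x,y). Per-cell terms -P(x,y)·log₂P(x,y):
  X=0: 0.18836, 0.50787, 0.11459
  X=1: 0.29508, 0.40105, 0.46791
  X=2: 0.33600, 0.29508, 0.00000
  X=3: 0.11459, 0.11459, 0.11459
  (cells with P = 0 contribute 0)
Sum of the 12 terms: H(X,Y) = 2.9497 bits

Chain rule check:
  H(X) + H(Y|X) = 1.7469 + 1.2028 = 2.9497 bits
  H(X,Y) = 2.9497 bits
✓ Chain rule verified.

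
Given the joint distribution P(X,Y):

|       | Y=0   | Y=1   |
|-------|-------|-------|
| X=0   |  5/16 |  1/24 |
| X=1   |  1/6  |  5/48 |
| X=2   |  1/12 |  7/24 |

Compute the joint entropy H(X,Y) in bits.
2.3034 bits

H(X,Y) = -Σ_{x,y} P(x,y) log₂ P(x,y). Per-cell terms -P(x,y)·log₂P(x,y):
  X=0: 0.52440, 0.19104
  X=1: 0.43083, 0.33990
  X=2: 0.29875, 0.51847
Sum of the 6 terms: H(X,Y) = 2.3034 bits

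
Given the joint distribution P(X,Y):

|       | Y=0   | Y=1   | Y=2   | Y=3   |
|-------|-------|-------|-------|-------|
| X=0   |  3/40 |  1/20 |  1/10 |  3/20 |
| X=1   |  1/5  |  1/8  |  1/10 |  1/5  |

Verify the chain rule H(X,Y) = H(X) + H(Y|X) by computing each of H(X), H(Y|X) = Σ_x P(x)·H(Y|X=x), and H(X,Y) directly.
H(X) = 0.9544 bits, H(Y|X) = 1.9206 bits, H(X,Y) = 2.8751 bits

Marginal of X (row sums):
  P(X=0) = 3/40 + 1/20 + 1/10 + 3/20 = 3/8
  P(X=1) = 1/5 + 1/8 + 1/10 + 1/5 = 5/8
H(X) = -[(3/8)·log₂(3/8) + (5/8)·log₂(5/8)]
  = 0.5306 + 0.4238 = 0.9544 bits

H(Y|X) = Σ_x P(x)·H(Y|X=x):
  X=0: P(X=0) = 3/8, P(Y|X=0) = (1/5, 2/15, 4/15, 2/5) → H(Y|X=0) = 1.8892
  X=1: P(X=1) = 5/8, P(Y|X=1) = (8/25, 1/5, 4/25, 8/25) → H(Y|X=1) = 1.9395
H(Y|X) = (3/8)·1.8892 + (5/8)·1.9395 = 1.9206 bits

H(X,Y) = -Σ_{x,y} P(x,y) log₂ P(x,y). Per-cell terms -P(x,y)·log₂P(x,y):
  X=0: 0.2803, 0.2161, 0.3322, 0.4105
  X=1: 0.4644, 0.3750, 0.3322, 0.4644
Sum of the 8 terms: H(X,Y) = 2.8751 bits

Chain rule check:
  H(X) + H(Y|X) = 0.9544 + 1.9206 = 2.8750 bits
  H(X,Y) = 2.8751 bits
✓ Chain rule verified (Δ = 0.0001 is 4-dp rounding noise: each of the three values was rounded independently).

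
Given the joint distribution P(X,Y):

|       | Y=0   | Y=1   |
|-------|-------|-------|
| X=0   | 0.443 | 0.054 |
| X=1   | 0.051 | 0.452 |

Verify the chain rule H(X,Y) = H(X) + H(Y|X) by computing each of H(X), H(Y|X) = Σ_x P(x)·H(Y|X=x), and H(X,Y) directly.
H(X) = 1.0000 bits, H(Y|X) = 0.4845 bits, H(X,Y) = 1.4845 bits

Marginal of X (row sums):
  P(X=0) = 0.443 + 0.054 = 0.497
  P(X=1) = 0.051 + 0.452 = 0.503
H(X) = -[0.497·log₂(0.497) + 0.503·log₂(0.503)]
  = 0.50132 + 0.49866 = 1.0000 bits

H(Y|X) = Σ_x P(x)·H(Y|X=x):
  X=0: P(X=0) = 0.497, P(Y|X=0) = (443/497, 54/497) → H(Y|X=0) = 0.49584
  X=1: P(X=1) = 0.503, P(Y|X=1) = (51/503, 452/503) → H(Y|X=1) = 0.47339
H(Y|X) = 0.497·0.49584 + 0.503·0.47339 = 0.4845 bits

H(X,Y) = -Σ_{x,y} P(x,y) log₂ P(x,y). Per-cell terms -P(x,y)·log₂P(x,y):
  X=0: 0.52036, 0.22739
  X=1: 0.21896, 0.51781
Sum of the 4 terms: H(X,Y) = 1.4845 bits

Chain rule check:
  H(X) + H(Y|X) = 1.0000 + 0.4845 = 1.4845 bits
  H(X,Y) = 1.4845 bits
✓ Chain rule verified.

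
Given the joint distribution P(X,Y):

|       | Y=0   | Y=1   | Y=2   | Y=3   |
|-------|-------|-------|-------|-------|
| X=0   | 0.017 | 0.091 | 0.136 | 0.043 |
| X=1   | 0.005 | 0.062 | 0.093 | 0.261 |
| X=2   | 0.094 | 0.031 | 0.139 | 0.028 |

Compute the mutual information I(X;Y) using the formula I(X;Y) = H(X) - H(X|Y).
0.3008 bits

I(X;Y) = H(X) - H(X|Y)

Marginal of X (row sums):
  P(X=0) = 0.017 + 0.091 + 0.136 + 0.043 = 0.287
  P(X=1) = 0.005 + 0.062 + 0.093 + 0.261 = 0.421
  P(X=2) = 0.094 + 0.031 + 0.139 + 0.028 = 0.292
H(X) = -[0.287·log₂(0.287) + 0.421·log₂(0.421) + 0.292·log₂(0.292)]
  = 0.51685 + 0.52545 + 0.51858 = 1.5609 bits

Marginal of Y (column sums):
  P(Y=0) = 0.017 + 0.005 + 0.094 = 0.116
  P(Y=1) = 0.091 + 0.062 + 0.031 = 0.184
  P(Y=2) = 0.136 + 0.093 + 0.139 = 0.368
  P(Y=3) = 0.043 + 0.261 + 0.028 = 0.332
H(X|Y) = Σ_y P(y)·H(X|Y=y):
  Y=0: P(Y=0) = 0.116, P(X|Y=0) = (17/116, 5/116, 47/58) → H(X|Y=0) = 0.84740
  Y=1: P(Y=1) = 0.184, P(X|Y=1) = (91/184, 31/92, 31/184) → H(X|Y=1) = 1.46405
  Y=2: P(Y=2) = 0.368, P(X|Y=2) = (17/46, 93/368, 139/368) → H(X|Y=2) = 1.56278
  Y=3: P(Y=3) = 0.332, P(X|Y=3) = (43/332, 261/332, 7/83) → H(X|Y=3) = 0.95571
H(X|Y) = 0.116·0.84740 + 0.184·1.46405 + 0.368·1.56278 + 0.332·0.95571 = 1.2601 bits

I(X;Y) = H(X) - H(X|Y) = 1.5609 - 1.2601 = 0.3008 bits

Cross-check via I(X;Y) = H(X) + H(Y) - H(X,Y): computing H(Y) from the column sums and H(X,Y) from the 12 cells in the same way gives H(Y) = 1.8687 bits and H(X,Y) = 3.1288 bits, so
I(X;Y) = 1.5609 + 1.8687 - 3.1288 = 0.3008 bits ✓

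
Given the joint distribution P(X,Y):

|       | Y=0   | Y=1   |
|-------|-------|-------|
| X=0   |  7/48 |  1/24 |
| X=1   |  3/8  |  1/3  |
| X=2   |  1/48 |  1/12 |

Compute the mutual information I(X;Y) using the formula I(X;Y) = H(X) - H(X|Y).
0.0699 bits

I(X;Y) = H(X) - H(X|Y)

Marginal of X (row sums):
  P(X=0) = 7/48 + 1/24 = 3/16
  P(X=1) = 3/8 + 1/3 = 17/24
  P(X=2) = 1/48 + 1/12 = 5/48
H(X) = -[(3/16)·log₂(3/16) + (17/24)·log₂(17/24) + (5/48)·log₂(5/48)]
  = 0.4528 + 0.3524 + 0.3399 = 1.1451 bits

Marginal of Y (column sums):
  P(Y=0) = 7/48 + 3/8 + 1/48 = 13/24
  P(Y=1) = 1/24 + 1/3 + 1/12 = 11/24
H(X|Y) = Σ_y P(y)·H(X|Y=y):
  Y=0: P(Y=0) = 13/24, P(X|Y=0) = (7/26, 9/13, 1/26) → H(X|Y=0) = 1.0577
  Y=1: P(Y=1) = 11/24, P(X|Y=1) = (1/11, 8/11, 2/11) → H(X|Y=1) = 1.0958
H(X|Y) = (13/24)·1.0577 + (11/24)·1.0958 = 1.0752 bits

I(X;Y) = H(X) - H(X|Y) = 1.1451 - 1.0752 = 0.0699 bits

Cross-check via I(X;Y) = H(X) + H(Y) - H(X,Y): computing H(Y) from the column sums and H(X,Y) from the 6 cells in the same way gives H(Y) = 0.9950 bits and H(X,Y) = 2.0702 bits, so
I(X;Y) = 1.1451 + 0.9950 - 2.0702 = 0.0699 bits ✓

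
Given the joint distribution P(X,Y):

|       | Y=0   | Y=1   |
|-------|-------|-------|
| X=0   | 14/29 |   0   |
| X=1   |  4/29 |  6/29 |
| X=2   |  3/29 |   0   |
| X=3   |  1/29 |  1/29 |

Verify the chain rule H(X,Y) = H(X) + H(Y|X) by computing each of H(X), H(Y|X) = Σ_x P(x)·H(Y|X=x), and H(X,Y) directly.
H(X) = 1.6415 bits, H(Y|X) = 0.4038 bits, H(X,Y) = 2.0453 bits

Marginal of X (row sums):
  P(X=0) = 14/29 + 0 = 14/29
  P(X=1) = 4/29 + 6/29 = 10/29
  P(X=2) = 3/29 + 0 = 3/29
  P(X=3) = 1/29 + 1/29 = 2/29
H(X) = -[(14/29)·log₂(14/29) + (10/29)·log₂(10/29) + (3/29)·log₂(3/29) + (2/29)·log₂(2/29)]
  = 0.50720 + 0.52967 + 0.33859 + 0.26607 = 1.6415 bits

H(Y|X) = Σ_x P(x)·H(Y|X=x):
  X=0: P(X=0) = 14/29, P(Y|X=0) = (1, 0) → H(Y|X=0) = 0.00000
  X=1: P(X=1) = 10/29, P(Y|X=1) = (2/5, 3/5) → H(Y|X=1) = 0.97095
  X=2: P(X=2) = 3/29, P(Y|X=2) = (1, 0) → H(Y|X=2) = 0.00000
  X=3: P(X=3) = 2/29, P(Y|X=3) = (1/2, 1/2) → H(Y|X=3) = 1.00000
H(Y|X) = (14/29)·0.00000 + (10/29)·0.97095 + (3/29)·0.00000 + (2/29)·1.00000 = 0.4038 bits

H(X,Y) = -Σ_{x,y} P(x,y) log₂ P(x,y). Per-cell terms -P(x,y)·log₂P(x,y):
  X=0: 0.50720, 0.00000
  X=1: 0.39420, 0.47028
  X=2: 0.33859, 0.00000
  X=3: 0.16752, 0.16752
  (cells with P = 0 contribute 0)
Sum of the 8 terms: H(X,Y) = 2.0453 bits

Chain rule check:
  H(X) + H(Y|X) = 1.6415 + 0.4038 = 2.0453 bits
  H(X,Y) = 2.0453 bits
✓ Chain rule verified.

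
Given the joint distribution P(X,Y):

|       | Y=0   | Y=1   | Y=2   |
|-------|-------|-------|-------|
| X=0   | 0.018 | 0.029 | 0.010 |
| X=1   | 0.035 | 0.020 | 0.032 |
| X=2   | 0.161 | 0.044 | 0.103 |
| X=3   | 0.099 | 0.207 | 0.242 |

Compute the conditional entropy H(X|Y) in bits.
1.4406 bits

H(X|Y) = H(X,Y) - H(Y)

H(X,Y) = -Σ_{x,y} P(x,y) log₂ P(x,y). Per-cell terms -P(x,y)·log₂P(x,y):
  X=0: 0.104325, 0.148126, 0.066439
  X=1: 0.169278, 0.112877, 0.158905
  X=2: 0.424214, 0.198280, 0.337766
  X=3: 0.330306, 0.470366, 0.495355
Sum of the 12 terms: H(X,Y) = 3.01624 bits

Marginal of Y (column sums):
  P(Y=0) = 0.018 + 0.035 + 0.161 + 0.099 = 0.313
  P(Y=1) = 0.029 + 0.020 + 0.044 + 0.207 = 0.300
  P(Y=2) = 0.010 + 0.032 + 0.103 + 0.242 = 0.387
H(Y) = -[0.313·log₂(0.313) + 0.300·log₂(0.300) + 0.387·log₂(0.387)]
  = 0.524515 + 0.521090 + 0.530033 = 1.57564 bits

H(X|Y) = H(X,Y) - H(Y) = 3.01624 - 1.57564 = 1.4406 bits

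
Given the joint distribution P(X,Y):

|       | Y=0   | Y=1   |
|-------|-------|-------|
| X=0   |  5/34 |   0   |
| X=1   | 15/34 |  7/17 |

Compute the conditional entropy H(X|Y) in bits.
0.4772 bits

H(X|Y) = H(X,Y) - H(Y)

H(X,Y) = -Σ_{x,y} P(x,y) log₂ P(x,y). Per-cell terms -P(x,y)·log₂P(x,y):
  X=0: 0.4067, 0.0000
  X=1: 0.5208, 0.5271
  (cells with P = 0 contribute 0)
Sum of the 4 terms: H(X,Y) = 1.4546 bits

Marginal of Y (column sums):
  P(Y=0) = 5/34 + 15/34 = 10/17
  P(Y=1) = 0 + 7/17 = 7/17
H(Y) = -[(10/17)·log₂(10/17) + (7/17)·log₂(7/17)]
  = 0.4503 + 0.5271 = 0.9774 bits

H(X|Y) = H(X,Y) - H(Y) = 1.4546 - 0.9774 = 0.4772 bits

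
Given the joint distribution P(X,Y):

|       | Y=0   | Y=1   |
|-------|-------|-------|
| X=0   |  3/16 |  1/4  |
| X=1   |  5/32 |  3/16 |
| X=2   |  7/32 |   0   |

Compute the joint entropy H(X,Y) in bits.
2.3037 bits

H(X,Y) = -Σ_{x,y} P(x,y) log₂ P(x,y). Per-cell terms -P(x,y)·log₂P(x,y):
  X=0: 0.45282, 0.50000
  X=1: 0.41845, 0.45282
  X=2: 0.47964, 0.00000
  (cells with P = 0 contribute 0)
Sum of the 6 terms: H(X,Y) = 2.3037 bits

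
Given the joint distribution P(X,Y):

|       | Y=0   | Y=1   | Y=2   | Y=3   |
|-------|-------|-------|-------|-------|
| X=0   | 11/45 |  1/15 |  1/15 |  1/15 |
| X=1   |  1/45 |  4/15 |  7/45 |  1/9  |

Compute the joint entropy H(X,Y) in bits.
2.6785 bits

H(X,Y) = -Σ_{x,y} P(x,y) log₂ P(x,y). Per-cell terms -P(x,y)·log₂P(x,y):
  X=0: 0.49681, 0.26046, 0.26046, 0.26046
  X=1: 0.12204, 0.50850, 0.41759, 0.35221
Sum of the 8 terms: H(X,Y) = 2.6785 bits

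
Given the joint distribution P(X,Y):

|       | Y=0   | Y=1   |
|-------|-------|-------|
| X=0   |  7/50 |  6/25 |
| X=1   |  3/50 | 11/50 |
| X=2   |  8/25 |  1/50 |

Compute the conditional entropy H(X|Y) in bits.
1.2554 bits

H(X|Y) = H(X,Y) - H(Y)

H(X,Y) = -Σ_{x,y} P(x,y) log₂ P(x,y). Per-cell terms -P(x,y)·log₂P(x,y):
  X=0: 0.397110, 0.494134
  X=1: 0.243534, 0.480573
  X=2: 0.526034, 0.112877
Sum of the 6 terms: H(X,Y) = 2.25426 bits

Marginal of Y (column sums):
  P(Y=0) = 7/50 + 3/50 + 8/25 = 13/25
  P(Y=1) = 6/25 + 11/50 + 1/50 = 12/25
H(Y) = -[(13/25)·log₂(13/25) + (12/25)·log₂(12/25)]
  = 0.490577 + 0.508269 = 0.99885 bits

H(X|Y) = H(X,Y) - H(Y) = 2.25426 - 0.99885 = 1.2554 bits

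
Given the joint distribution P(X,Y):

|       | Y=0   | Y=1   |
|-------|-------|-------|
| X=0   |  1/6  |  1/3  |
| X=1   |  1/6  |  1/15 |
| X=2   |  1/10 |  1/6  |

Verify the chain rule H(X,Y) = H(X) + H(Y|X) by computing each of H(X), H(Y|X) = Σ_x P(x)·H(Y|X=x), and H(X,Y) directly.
H(X) = 1.4984 bits, H(Y|X) = 0.9151 bits, H(X,Y) = 2.4135 bits

Marginal of X (row sums):
  P(X=0) = 1/6 + 1/3 = 1/2
  P(X=1) = 1/6 + 1/15 = 7/30
  P(X=2) = 1/10 + 1/6 = 4/15
H(X) = -[(1/2)·log₂(1/2) + (7/30)·log₂(7/30) + (4/15)·log₂(4/15)]
  = 0.50000 + 0.48989 + 0.50850 = 1.4984 bits

H(Y|X) = Σ_x P(x)·H(Y|X=x):
  X=0: P(X=0) = 1/2, P(Y|X=0) = (1/3, 2/3) → H(Y|X=0) = 0.91830
  X=1: P(X=1) = 7/30, P(Y|X=1) = (5/7, 2/7) → H(Y|X=1) = 0.86312
  X=2: P(X=2) = 4/15, P(Y|X=2) = (3/8, 5/8) → H(Y|X=2) = 0.95443
H(Y|X) = (1/2)·0.91830 + (7/30)·0.86312 + (4/15)·0.95443 = 0.9151 bits

H(X,Y) = -Σ_{x,y} P(x,y) log₂ P(x,y). Per-cell terms -P(x,y)·log₂P(x,y):
  X=0: 0.43083, 0.52832
  X=1: 0.43083, 0.26046
  X=2: 0.33219, 0.43083
Sum of the 6 terms: H(X,Y) = 2.4135 bits

Chain rule check:
  H(X) + H(Y|X) = 1.4984 + 0.9151 = 2.4135 bits
  H(X,Y) = 2.4135 bits
✓ Chain rule verified.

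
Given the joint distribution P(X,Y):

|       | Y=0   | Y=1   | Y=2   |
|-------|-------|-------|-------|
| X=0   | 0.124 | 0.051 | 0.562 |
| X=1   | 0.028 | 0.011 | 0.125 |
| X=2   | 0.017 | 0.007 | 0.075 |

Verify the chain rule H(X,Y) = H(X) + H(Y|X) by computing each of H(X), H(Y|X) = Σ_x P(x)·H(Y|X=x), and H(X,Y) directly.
H(X) = 1.0825 bits, H(Y|X) = 0.9984 bits, H(X,Y) = 2.0809 bits

Marginal of X (row sums):
  P(X=0) = 0.124 + 0.051 + 0.562 = 0.737
  P(X=1) = 0.028 + 0.011 + 0.125 = 0.164
  P(X=2) = 0.017 + 0.007 + 0.075 = 0.099
H(X) = -[0.737·log₂(0.737) + 0.164·log₂(0.164) + 0.099·log₂(0.099)]
  = 0.32447 + 0.42775 + 0.33031 = 1.0825 bits

H(Y|X) = Σ_x P(x)·H(Y|X=x):
  X=0: P(X=0) = 0.737, P(Y|X=0) = (124/737, 51/737, 562/737) → H(Y|X=0) = 0.99749
  X=1: P(X=1) = 0.164, P(Y|X=1) = (7/41, 11/164, 125/164) → H(Y|X=1) = 0.99546
  X=2: P(X=2) = 0.099, P(Y|X=2) = (17/99, 7/99, 25/33) → H(Y|X=2) = 1.01017
H(Y|X) = 0.737·0.99749 + 0.164·0.99546 + 0.099·1.01017 = 0.9984 bits

H(X,Y) = -Σ_{x,y} P(x,y) log₂ P(x,y). Per-cell terms -P(x,y)·log₂P(x,y):
  X=0: 0.37344, 0.21896, 0.46722
  X=1: 0.14444, 0.07157, 0.37500
  X=2: 0.09993, 0.05011, 0.28027
Sum of the 9 terms: H(X,Y) = 2.0809 bits

Chain rule check:
  H(X) + H(Y|X) = 1.0825 + 0.9984 = 2.0809 bits
  H(X,Y) = 2.0809 bits
✓ Chain rule verified.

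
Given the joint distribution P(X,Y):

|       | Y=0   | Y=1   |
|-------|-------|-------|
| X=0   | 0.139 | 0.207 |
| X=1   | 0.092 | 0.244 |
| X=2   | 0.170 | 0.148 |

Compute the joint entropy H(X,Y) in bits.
2.5218 bits

H(X,Y) = -Σ_{x,y} P(x,y) log₂ P(x,y). Per-cell terms -P(x,y)·log₂P(x,y):
  X=0: 0.39571, 0.47037
  X=1: 0.31668, 0.49655
  X=2: 0.43459, 0.40794
Sum of the 6 terms: H(X,Y) = 2.5218 bits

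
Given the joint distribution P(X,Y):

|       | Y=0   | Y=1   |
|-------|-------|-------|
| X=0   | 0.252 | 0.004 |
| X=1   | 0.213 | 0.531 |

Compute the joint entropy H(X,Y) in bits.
1.4931 bits

H(X,Y) = -Σ_{x,y} P(x,y) log₂ P(x,y). Per-cell terms -P(x,y)·log₂P(x,y):
  X=0: 0.5011, 0.0319
  X=1: 0.4752, 0.4849
Sum of the 4 terms: H(X,Y) = 1.4931 bits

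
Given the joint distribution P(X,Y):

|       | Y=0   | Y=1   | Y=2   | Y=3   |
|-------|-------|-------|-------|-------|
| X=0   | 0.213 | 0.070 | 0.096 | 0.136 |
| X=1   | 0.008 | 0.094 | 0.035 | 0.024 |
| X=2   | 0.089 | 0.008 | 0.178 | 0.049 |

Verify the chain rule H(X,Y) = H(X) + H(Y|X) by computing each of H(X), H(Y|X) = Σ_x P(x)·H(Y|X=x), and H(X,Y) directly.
H(X) = 1.4441 bits, H(Y|X) = 1.7133 bits, H(X,Y) = 3.1574 bits

Marginal of X (row sums):
  P(X=0) = 0.213 + 0.070 + 0.096 + 0.136 = 0.515
  P(X=1) = 0.008 + 0.094 + 0.035 + 0.024 = 0.161
  P(X=2) = 0.089 + 0.008 + 0.178 + 0.049 = 0.324
H(X) = -[0.515·log₂(0.515) + 0.161·log₂(0.161) + 0.324·log₂(0.324)]
  = 0.493038 + 0.424214 + 0.526803 = 1.4441 bits

H(Y|X) = Σ_x P(x)·H(Y|X=x):
  X=0: P(X=0) = 0.515, P(Y|X=0) = (213/515, 14/103, 96/515, 136/515) → H(Y|X=0) = 1.877178
  X=1: P(X=1) = 0.161, P(Y|X=1) = (8/161, 94/161, 5/23, 24/161) → H(Y|X=1) = 1.556412
  X=2: P(X=2) = 0.324, P(Y|X=2) = (89/324, 2/81, 89/162, 49/324) → H(Y|X=2) = 1.530771
H(Y|X) = 0.515·1.877178 + 0.161·1.556412 + 0.324·1.530771 = 1.7133 bits

H(X,Y) = -Σ_{x,y} P(x,y) log₂ P(x,y). Per-cell terms -P(x,y)·log₂P(x,y):
  X=0: 0.475219, 0.268555, 0.324559, 0.391452
  X=1: 0.055726, 0.320652, 0.169278, 0.129140
  X=2: 0.310615, 0.055726, 0.443229, 0.213203
Sum of the 12 terms: H(X,Y) = 3.1574 bits

Chain rule check:
  H(X) + H(Y|X) = 1.4441 + 1.7133 = 3.1574 bits
  H(X,Y) = 3.1574 bits
✓ Chain rule verified.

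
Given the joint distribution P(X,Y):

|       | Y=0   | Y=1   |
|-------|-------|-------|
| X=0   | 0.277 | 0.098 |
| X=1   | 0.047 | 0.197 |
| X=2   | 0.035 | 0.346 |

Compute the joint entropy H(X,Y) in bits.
2.2095 bits

H(X,Y) = -Σ_{x,y} P(x,y) log₂ P(x,y). Per-cell terms -P(x,y)·log₂P(x,y):
  X=0: 0.5130, 0.3284
  X=1: 0.2073, 0.4617
  X=2: 0.1693, 0.5298
Sum of the 6 terms: H(X,Y) = 2.2095 bits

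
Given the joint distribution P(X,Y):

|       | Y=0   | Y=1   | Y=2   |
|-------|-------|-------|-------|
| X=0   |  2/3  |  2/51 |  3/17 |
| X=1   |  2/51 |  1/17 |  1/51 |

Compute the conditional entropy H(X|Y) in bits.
0.4057 bits

H(X|Y) = H(X,Y) - H(Y)

H(X,Y) = -Σ_{x,y} P(x,y) log₂ P(x,y). Per-cell terms -P(x,y)·log₂P(x,y):
  X=0: 0.389975, 0.183232, 0.441618
  X=1: 0.183232, 0.240439, 0.111224
Sum of the 6 terms: H(X,Y) = 1.549720 bits

Marginal of Y (column sums):
  P(Y=0) = 2/3 + 2/51 = 12/17
  P(Y=1) = 2/51 + 1/17 = 5/51
  P(Y=2) = 3/17 + 1/51 = 10/51
H(Y) = -[(12/17)·log₂(12/17) + (5/51)·log₂(5/51) + (10/51)·log₂(10/51)]
  = 0.354706 + 0.328480 + 0.460882 = 1.144068 bits

H(X|Y) = H(X,Y) - H(Y) = 1.549720 - 1.144068 = 0.4057 bits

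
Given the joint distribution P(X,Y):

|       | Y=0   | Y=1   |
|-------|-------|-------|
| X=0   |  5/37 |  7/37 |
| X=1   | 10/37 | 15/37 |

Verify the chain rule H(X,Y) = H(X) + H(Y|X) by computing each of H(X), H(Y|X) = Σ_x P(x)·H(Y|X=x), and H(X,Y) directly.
H(X) = 0.9090 bits, H(Y|X) = 0.9738 bits, H(X,Y) = 1.8829 bits

Marginal of X (row sums):
  P(X=0) = 5/37 + 7/37 = 12/37
  P(X=1) = 10/37 + 15/37 = 25/37
H(X) = -[(12/37)·log₂(12/37) + (25/37)·log₂(25/37)]
  = 0.52686 + 0.38216 = 0.9090 bits

H(Y|X) = Σ_x P(x)·H(Y|X=x):
  X=0: P(X=0) = 12/37, P(Y|X=0) = (5/12, 7/12) → H(Y|X=0) = 0.97987
  X=1: P(X=1) = 25/37, P(Y|X=1) = (2/5, 3/5) → H(Y|X=1) = 0.97095
H(Y|X) = (12/37)·0.97987 + (25/37)·0.97095 = 0.9738 bits

H(X,Y) = -Σ_{x,y} P(x,y) log₂ P(x,y). Per-cell terms -P(x,y)·log₂P(x,y):
  X=0: 0.39021, 0.45445
  X=1: 0.51014, 0.52807
Sum of the 4 terms: H(X,Y) = 1.8829 bits

Chain rule check:
  H(X) + H(Y|X) = 0.9090 + 0.9738 = 1.8828 bits
  H(X,Y) = 1.8829 bits
✓ Chain rule verified (Δ = 0.0001 is 4-dp rounding noise: each of the three values was rounded independently).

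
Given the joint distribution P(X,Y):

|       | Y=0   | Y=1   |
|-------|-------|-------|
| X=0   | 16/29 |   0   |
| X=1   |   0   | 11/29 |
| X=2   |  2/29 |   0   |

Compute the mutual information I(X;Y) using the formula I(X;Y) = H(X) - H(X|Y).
0.9576 bits

I(X;Y) = H(X) - H(X|Y)

Marginal of X (row sums):
  P(X=0) = 16/29 + 0 = 16/29
  P(X=1) = 0 + 11/29 = 11/29
  P(X=2) = 2/29 + 0 = 2/29
H(X) = -[(16/29)·log₂(16/29) + (11/29)·log₂(11/29) + (2/29)·log₂(2/29)]
  = 0.473369 + 0.530484 + 0.266068 = 1.269921 bits

Marginal of Y (column sums):
  P(Y=0) = 16/29 + 0 + 2/29 = 18/29
  P(Y=1) = 0 + 11/29 + 0 = 11/29
H(X|Y) = Σ_y P(y)·H(X|Y=y):
  Y=0: P(Y=0) = 18/29, P(X|Y=0) = (8/9, 0, 1/9) → H(X|Y=0) = 0.503258
  Y=1: P(Y=1) = 11/29, P(X|Y=1) = (0, 1, 0) → H(X|Y=1) = 0.000000
H(X|Y) = (18/29)·0.503258 + (11/29)·0.000000 = 0.312367 bits

I(X;Y) = H(X) - H(X|Y) = 1.269921 - 0.312367 = 0.9576 bits

Cross-check via I(X;Y) = H(X) + H(Y) - H(X,Y): computing H(Y) from the column sums and H(X,Y) from the 6 cells in the same way gives H(Y) = 0.957553 bits and H(X,Y) = 1.269921 bits, so
I(X;Y) = 1.269921 + 0.957553 - 1.269921 = 0.9576 bits ✓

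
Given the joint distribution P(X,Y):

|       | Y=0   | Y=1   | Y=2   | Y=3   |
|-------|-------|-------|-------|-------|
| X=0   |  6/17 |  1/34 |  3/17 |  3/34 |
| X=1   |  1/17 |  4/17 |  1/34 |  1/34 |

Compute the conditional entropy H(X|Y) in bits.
0.5941 bits

H(X|Y) = H(X,Y) - H(Y)

H(X,Y) = -Σ_{x,y} P(x,y) log₂ P(x,y). Per-cell terms -P(x,y)·log₂P(x,y):
  X=0: 0.530294, 0.149631, 0.441618, 0.309044
  X=1: 0.240439, 0.491168, 0.149631, 0.149631
Sum of the 8 terms: H(X,Y) = 2.46146 bits

Marginal of Y (column sums):
  P(Y=0) = 6/17 + 1/17 = 7/17
  P(Y=1) = 1/34 + 4/17 = 9/34
  P(Y=2) = 3/17 + 1/34 = 7/34
  P(Y=3) = 3/34 + 1/34 = 2/17
H(Y) = -[(7/17)·log₂(7/17) + (9/34)·log₂(9/34) + (7/34)·log₂(7/34) + (2/17)·log₂(2/17)]
  = 0.527103 + 0.507584 + 0.469434 + 0.363231 = 1.86735 bits

H(X|Y) = H(X,Y) - H(Y) = 2.46146 - 1.86735 = 0.5941 bits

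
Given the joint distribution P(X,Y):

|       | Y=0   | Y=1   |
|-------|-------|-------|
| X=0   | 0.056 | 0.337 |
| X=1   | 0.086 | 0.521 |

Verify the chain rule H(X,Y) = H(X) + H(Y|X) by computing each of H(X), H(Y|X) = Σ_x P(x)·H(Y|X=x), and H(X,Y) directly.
H(X) = 0.9667 bits, H(Y|X) = 0.5895 bits, H(X,Y) = 1.5562 bits

Marginal of X (row sums):
  P(X=0) = 0.056 + 0.337 = 0.393
  P(X=1) = 0.086 + 0.521 = 0.607
H(X) = -[0.393·log₂(0.393) + 0.607·log₂(0.607)]
  = 0.529528 + 0.437181 = 0.9667 bits

H(Y|X) = Σ_x P(x)·H(Y|X=x):
  X=0: P(X=0) = 0.393, P(Y|X=0) = (56/393, 337/393) → H(Y|X=0) = 0.590732
  X=1: P(X=1) = 0.607, P(Y|X=1) = (86/607, 521/607) → H(Y|X=1) = 0.588623
H(Y|X) = 0.393·0.590732 + 0.607·0.588623 = 0.5895 bits

H(X,Y) = -Σ_{x,y} P(x,y) log₂ P(x,y). Per-cell terms -P(x,y)·log₂P(x,y):
  X=0: 0.232872, 0.528813
  X=1: 0.304399, 0.490076
Sum of the 4 terms: H(X,Y) = 1.5562 bits

Chain rule check:
  H(X) + H(Y|X) = 0.9667 + 0.5895 = 1.5562 bits
  H(X,Y) = 1.5562 bits
✓ Chain rule verified.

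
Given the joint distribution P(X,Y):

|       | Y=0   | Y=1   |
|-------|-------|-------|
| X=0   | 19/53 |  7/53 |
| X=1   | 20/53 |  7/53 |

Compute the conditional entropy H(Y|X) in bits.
0.8329 bits

H(Y|X) = H(X,Y) - H(X)

H(X,Y) = -Σ_{x,y} P(x,y) log₂ P(x,y). Per-cell terms -P(x,y)·log₂P(x,y):
  X=0: 0.5306, 0.3857
  X=1: 0.5306, 0.3857
Sum of the 4 terms: H(X,Y) = 1.8326 bits

Marginal of X (row sums):
  P(X=0) = 19/53 + 7/53 = 26/53
  P(X=1) = 20/53 + 7/53 = 27/53
H(X) = -[(26/53)·log₂(26/53) + (27/53)·log₂(27/53)]
  = 0.5040 + 0.4957 = 0.9997 bits

H(Y|X) = H(X,Y) - H(X) = 1.8326 - 0.9997 = 0.8329 bits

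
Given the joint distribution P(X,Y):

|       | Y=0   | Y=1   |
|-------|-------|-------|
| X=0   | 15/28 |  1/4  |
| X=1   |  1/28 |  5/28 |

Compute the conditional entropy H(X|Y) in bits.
0.6127 bits

H(X|Y) = H(X,Y) - H(Y)

H(X,Y) = -Σ_{x,y} P(x,y) log₂ P(x,y). Per-cell terms -P(x,y)·log₂P(x,y):
  X=0: 0.4824, 0.5000
  X=1: 0.1717, 0.4438
Sum of the 4 terms: H(X,Y) = 1.5979 bits

Marginal of Y (column sums):
  P(Y=0) = 15/28 + 1/28 = 4/7
  P(Y=1) = 1/4 + 5/28 = 3/7
H(Y) = -[(4/7)·log₂(4/7) + (3/7)·log₂(3/7)]
  = 0.4613 + 0.5239 = 0.9852 bits

H(X|Y) = H(X,Y) - H(Y) = 1.5979 - 0.9852 = 0.6127 bits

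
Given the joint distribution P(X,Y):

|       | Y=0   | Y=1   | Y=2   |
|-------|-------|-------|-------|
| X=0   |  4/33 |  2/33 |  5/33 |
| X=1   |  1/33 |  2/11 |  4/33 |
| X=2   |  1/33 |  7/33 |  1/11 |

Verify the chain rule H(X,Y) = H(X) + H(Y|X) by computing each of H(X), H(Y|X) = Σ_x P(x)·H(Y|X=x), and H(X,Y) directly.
H(X) = 1.5850 bits, H(Y|X) = 1.3526 bits, H(X,Y) = 2.9376 bits

Marginal of X (row sums):
  P(X=0) = 4/33 + 2/33 + 5/33 = 1/3
  P(X=1) = 1/33 + 2/11 + 4/33 = 1/3
  P(X=2) = 1/33 + 7/33 + 1/11 = 1/3
H(X) = -[(1/3)·log₂(1/3) + (1/3)·log₂(1/3) + (1/3)·log₂(1/3)]
  = 0.5283208 + 0.5283208 + 0.5283208 = 1.5850 bits

H(Y|X) = Σ_x P(x)·H(Y|X=x):
  X=0: P(X=0) = 1/3, P(Y|X=0) = (4/11, 2/11, 5/11) → H(Y|X=0) = 1.4949188
  X=1: P(X=1) = 1/3, P(Y|X=1) = (1/11, 6/11, 4/11) → H(Y|X=1) = 1.3221793
  X=2: P(X=2) = 1/3, P(Y|X=2) = (1/11, 7/11, 3/11) → H(Y|X=2) = 1.2406705
H(Y|X) = (1/3)·1.4949188 + (1/3)·1.3221793 + (1/3)·1.2406705 = 1.3526 bits

H(X,Y) = -Σ_{x,y} P(x,y) log₂ P(x,y). Per-cell terms -P(x,y)·log₂P(x,y):
  X=0: 0.3690175, 0.2451148, 0.4124949
  X=1: 0.1528604, 0.4471694, 0.3690175
  X=2: 0.1528604, 0.4745235, 0.3144938
Sum of the 9 terms: H(X,Y) = 2.9376 bits

Chain rule check:
  H(X) + H(Y|X) = 1.5850 + 1.3526 = 2.9376 bits
  H(X,Y) = 2.9376 bits
✓ Chain rule verified.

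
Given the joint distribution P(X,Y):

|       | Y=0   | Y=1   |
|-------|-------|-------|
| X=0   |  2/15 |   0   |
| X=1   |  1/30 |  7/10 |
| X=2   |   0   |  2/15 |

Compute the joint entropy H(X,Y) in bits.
1.2989 bits

H(X,Y) = -Σ_{x,y} P(x,y) log₂ P(x,y). Per-cell terms -P(x,y)·log₂P(x,y):
  X=0: 0.38759, 0.00000
  X=1: 0.16356, 0.36020
  X=2: 0.00000, 0.38759
  (cells with P = 0 contribute 0)
Sum of the 6 terms: H(X,Y) = 1.2989 bits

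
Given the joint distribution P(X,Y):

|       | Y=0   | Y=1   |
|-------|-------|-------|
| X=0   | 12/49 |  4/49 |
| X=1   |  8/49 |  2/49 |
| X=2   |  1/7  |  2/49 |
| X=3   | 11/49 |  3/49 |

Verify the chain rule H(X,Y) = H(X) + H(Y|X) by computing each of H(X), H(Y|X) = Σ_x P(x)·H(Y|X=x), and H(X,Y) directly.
H(X) = 1.9606 bits, H(Y|X) = 0.7668 bits, H(X,Y) = 2.7274 bits

Marginal of X (row sums):
  P(X=0) = 12/49 + 4/49 = 16/49
  P(X=1) = 8/49 + 2/49 = 10/49
  P(X=2) = 1/7 + 2/49 = 9/49
  P(X=3) = 11/49 + 3/49 = 2/7
H(X) = -[(16/49)·log₂(16/49) + (10/49)·log₂(10/49) + (9/49)·log₂(9/49) + (2/7)·log₂(2/7)]
  = 0.52725 + 0.46791 + 0.44904 + 0.51639 = 1.9606 bits

H(Y|X) = Σ_x P(x)·H(Y|X=x):
  X=0: P(X=0) = 16/49, P(Y|X=0) = (3/4, 1/4) → H(Y|X=0) = 0.81128
  X=1: P(X=1) = 10/49, P(Y|X=1) = (4/5, 1/5) → H(Y|X=1) = 0.72193
  X=2: P(X=2) = 9/49, P(Y|X=2) = (7/9, 2/9) → H(Y|X=2) = 0.76420
  X=3: P(X=3) = 2/7, P(Y|X=3) = (11/14, 3/14) → H(Y|X=3) = 0.74960
H(Y|X) = (16/49)·0.81128 + (10/49)·0.72193 + (9/49)·0.76420 + (2/7)·0.74960 = 0.7668 bits

H(X,Y) = -Σ_{x,y} P(x,y) log₂ P(x,y). Per-cell terms -P(x,y)·log₂P(x,y):
  X=0: 0.49708, 0.29508
  X=1: 0.42689, 0.18836
  X=2: 0.40105, 0.18836
  X=3: 0.48384, 0.24672
Sum of the 8 terms: H(X,Y) = 2.7274 bits

Chain rule check:
  H(X) + H(Y|X) = 1.9606 + 0.7668 = 2.7274 bits
  H(X,Y) = 2.7274 bits
✓ Chain rule verified.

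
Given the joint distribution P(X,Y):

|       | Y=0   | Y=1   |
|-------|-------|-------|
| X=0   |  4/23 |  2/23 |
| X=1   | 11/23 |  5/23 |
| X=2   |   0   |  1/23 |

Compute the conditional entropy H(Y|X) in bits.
0.8629 bits

H(Y|X) = H(X,Y) - H(X)

H(X,Y) = -Σ_{x,y} P(x,y) log₂ P(x,y). Per-cell terms -P(x,y)·log₂P(x,y):
  X=0: 0.4389, 0.3064
  X=1: 0.5089, 0.4786
  X=2: 0.0000, 0.1967
  (cells with P = 0 contribute 0)
Sum of the 6 terms: H(X,Y) = 1.9295 bits

Marginal of X (row sums):
  P(X=0) = 4/23 + 2/23 = 6/23
  P(X=1) = 11/23 + 5/23 = 16/23
  P(X=2) = 0 + 1/23 = 1/23
H(X) = -[(6/23)·log₂(6/23) + (16/23)·log₂(16/23) + (1/23)·log₂(1/23)]
  = 0.5057 + 0.3642 + 0.1967 = 1.0666 bits

H(Y|X) = H(X,Y) - H(X) = 1.9295 - 1.0666 = 0.8629 bits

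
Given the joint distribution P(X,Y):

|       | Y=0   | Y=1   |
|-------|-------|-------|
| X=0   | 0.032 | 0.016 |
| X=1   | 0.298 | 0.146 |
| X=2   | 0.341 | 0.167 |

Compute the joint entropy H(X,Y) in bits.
2.1406 bits

H(X,Y) = -Σ_{x,y} P(x,y) log₂ P(x,y). Per-cell terms -P(x,y)·log₂P(x,y):
  X=0: 0.15891, 0.09545
  X=1: 0.52049, 0.40529
  X=2: 0.52929, 0.43121
Sum of the 6 terms: H(X,Y) = 2.1406 bits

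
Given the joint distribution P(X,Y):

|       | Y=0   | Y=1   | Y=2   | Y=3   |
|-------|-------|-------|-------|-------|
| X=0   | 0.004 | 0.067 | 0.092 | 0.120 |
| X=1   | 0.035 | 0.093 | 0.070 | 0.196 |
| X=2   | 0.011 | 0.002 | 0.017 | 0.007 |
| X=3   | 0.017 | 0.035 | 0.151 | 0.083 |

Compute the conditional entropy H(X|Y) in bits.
1.6340 bits

H(X|Y) = H(X,Y) - H(Y)

H(X,Y) = -Σ_{x,y} P(x,y) log₂ P(x,y). Per-cell terms -P(x,y)·log₂P(x,y):
  X=0: 0.03186, 0.26128, 0.31668, 0.36707
  X=1: 0.16928, 0.31868, 0.26856, 0.46081
  X=2: 0.07157, 0.01793, 0.09993, 0.05011
  X=3: 0.09993, 0.16928, 0.41183, 0.29803
Sum of the 16 terms: H(X,Y) = 3.4128 bits

Marginal of Y (column sums):
  P(Y=0) = 0.004 + 0.035 + 0.011 + 0.017 = 0.067
  P(Y=1) = 0.067 + 0.093 + 0.002 + 0.035 = 0.197
  P(Y=2) = 0.092 + 0.070 + 0.017 + 0.151 = 0.330
  P(Y=3) = 0.120 + 0.196 + 0.007 + 0.083 = 0.406
H(Y) = -[0.067·log₂(0.067) + 0.197·log₂(0.197) + 0.330·log₂(0.330) + 0.406·log₂(0.406)]
  = 0.26128 + 0.46172 + 0.52782 + 0.52798 = 1.7788 bits

H(X|Y) = H(X,Y) - H(Y) = 3.4128 - 1.7788 = 1.6340 bits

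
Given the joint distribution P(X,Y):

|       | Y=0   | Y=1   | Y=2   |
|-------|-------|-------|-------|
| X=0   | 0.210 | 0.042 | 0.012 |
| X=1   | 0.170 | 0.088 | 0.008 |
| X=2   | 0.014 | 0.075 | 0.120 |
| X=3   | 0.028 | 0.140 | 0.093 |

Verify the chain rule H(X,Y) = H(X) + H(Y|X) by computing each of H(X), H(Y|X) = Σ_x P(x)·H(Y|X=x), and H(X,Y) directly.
H(X) = 1.9932 bits, H(Y|X) = 1.1409 bits, H(X,Y) = 3.1341 bits

Marginal of X (row sums):
  P(X=0) = 0.210 + 0.042 + 0.012 = 0.264
  P(X=1) = 0.170 + 0.088 + 0.008 = 0.266
  P(X=2) = 0.014 + 0.075 + 0.120 = 0.209
  P(X=3) = 0.028 + 0.140 + 0.093 = 0.261
H(X) = -[0.264·log₂(0.264) + 0.266·log₂(0.266) + 0.209·log₂(0.209) + 0.261·log₂(0.261)]
  = 0.507247 + 0.508193 + 0.472011 + 0.505786 = 1.9932 bits

H(Y|X) = Σ_x P(x)·H(Y|X=x):
  X=0: P(X=0) = 0.264, P(Y|X=0) = (35/44, 7/44, 1/22) → H(Y|X=0) = 0.887241
  X=1: P(X=1) = 0.266, P(Y|X=1) = (85/133, 44/133, 4/133) → H(Y|X=1) = 1.092777
  X=2: P(X=2) = 0.209, P(Y|X=2) = (14/209, 75/209, 120/209) → H(Y|X=2) = 1.251420
  X=3: P(X=3) = 0.261, P(Y|X=3) = (28/261, 140/261, 31/87) → H(Y|X=3) = 1.357993
H(Y|X) = 0.264·0.887241 + 0.266·1.092777 + 0.209·1.251420 + 0.261·1.357993 = 1.1409 bits

H(X,Y) = -Σ_{x,y} P(x,y) log₂ P(x,y). Per-cell terms -P(x,y)·log₂P(x,y):
  X=0: 0.472823, 0.192086, 0.076570
  X=1: 0.434587, 0.308559, 0.055726
  X=2: 0.086218, 0.280272, 0.367067
  X=3: 0.144436, 0.397110, 0.318676
Sum of the 12 terms: H(X,Y) = 3.1341 bits

Chain rule check:
  H(X) + H(Y|X) = 1.9932 + 1.1409 = 3.1341 bits
  H(X,Y) = 3.1341 bits
✓ Chain rule verified.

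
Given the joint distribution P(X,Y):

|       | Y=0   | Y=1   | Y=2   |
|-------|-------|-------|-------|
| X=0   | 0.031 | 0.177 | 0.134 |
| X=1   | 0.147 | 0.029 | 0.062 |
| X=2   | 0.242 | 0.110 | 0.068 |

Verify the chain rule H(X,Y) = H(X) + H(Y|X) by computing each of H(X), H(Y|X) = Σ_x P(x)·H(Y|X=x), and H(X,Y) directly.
H(X) = 1.5479 bits, H(Y|X) = 1.3510 bits, H(X,Y) = 2.8989 bits

Marginal of X (row sums):
  P(X=0) = 0.031 + 0.177 + 0.134 = 0.342
  P(X=1) = 0.147 + 0.029 + 0.062 = 0.238
  P(X=2) = 0.242 + 0.110 + 0.068 = 0.420
H(X) = -[0.342·log₂(0.342) + 0.238·log₂(0.238) + 0.420·log₂(0.420)]
  = 0.52939 + 0.49289 + 0.52565 = 1.5479 bits

H(Y|X) = Σ_x P(x)·H(Y|X=x):
  X=0: P(X=0) = 0.342, P(Y|X=0) = (31/342, 59/114, 67/171) → H(Y|X=0) = 1.33539
  X=1: P(X=1) = 0.238, P(Y|X=1) = (21/34, 29/238, 31/119) → H(Y|X=1) = 1.30493
  X=2: P(X=2) = 0.420, P(Y|X=2) = (121/210, 11/42, 17/105) → H(Y|X=2) = 1.38981
H(Y|X) = 0.342·1.33539 + 0.238·1.30493 + 0.420·1.38981 = 1.3510 bits

H(X,Y) = -Σ_{x,y} P(x,y) log₂ P(x,y). Per-cell terms -P(x,y)·log₂P(x,y):
  X=0: 0.15536, 0.44218, 0.38856
  X=1: 0.40662, 0.14813, 0.24872
  X=2: 0.49535, 0.35029, 0.26373
Sum of the 9 terms: H(X,Y) = 2.8989 bits

Chain rule check:
  H(X) + H(Y|X) = 1.5479 + 1.3510 = 2.8989 bits
  H(X,Y) = 2.8989 bits
✓ Chain rule verified.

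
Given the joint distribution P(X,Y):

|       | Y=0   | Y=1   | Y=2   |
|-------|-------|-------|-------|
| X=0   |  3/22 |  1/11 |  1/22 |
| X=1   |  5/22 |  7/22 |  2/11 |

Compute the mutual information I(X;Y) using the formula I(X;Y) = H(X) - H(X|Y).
0.0216 bits

I(X;Y) = H(X) - H(X|Y)

Marginal of X (row sums):
  P(X=0) = 3/22 + 1/11 + 1/22 = 3/11
  P(X=1) = 5/22 + 7/22 + 2/11 = 8/11
H(X) = -[(3/11)·log₂(3/11) + (8/11)·log₂(8/11)]
  = 0.51122 + 0.33413 = 0.84535 bits

Marginal of Y (column sums):
  P(Y=0) = 3/22 + 5/22 = 4/11
  P(Y=1) = 1/11 + 7/22 = 9/22
  P(Y=2) = 1/22 + 2/11 = 5/22
H(X|Y) = Σ_y P(y)·H(X|Y=y):
  Y=0: P(Y=0) = 4/11, P(X|Y=0) = (3/8, 5/8) → H(X|Y=0) = 0.95443
  Y=1: P(Y=1) = 9/22, P(X|Y=1) = (2/9, 7/9) → H(X|Y=1) = 0.76420
  Y=2: P(Y=2) = 5/22, P(X|Y=2) = (1/5, 4/5) → H(X|Y=2) = 0.72193
H(X|Y) = (4/11)·0.95443 + (9/22)·0.76420 + (5/22)·0.72193 = 0.82377 bits

I(X;Y) = H(X) - H(X|Y) = 0.84535 - 0.82377 = 0.0216 bits

Cross-check via I(X;Y) = H(X) + H(Y) - H(X,Y): computing H(Y) from the column sums and H(X,Y) from the 6 cells in the same way gives H(Y) = 1.54402 bits and H(X,Y) = 2.36779 bits, so
I(X;Y) = 0.84535 + 1.54402 - 2.36779 = 0.0216 bits ✓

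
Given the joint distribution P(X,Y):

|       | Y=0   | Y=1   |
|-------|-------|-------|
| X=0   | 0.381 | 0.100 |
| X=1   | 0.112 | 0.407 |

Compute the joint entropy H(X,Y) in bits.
1.7442 bits

H(X,Y) = -Σ_{x,y} P(x,y) log₂ P(x,y). Per-cell terms -P(x,y)·log₂P(x,y):
  X=0: 0.53040, 0.33219
  X=1: 0.35374, 0.52784
Sum of the 4 terms: H(X,Y) = 1.7442 bits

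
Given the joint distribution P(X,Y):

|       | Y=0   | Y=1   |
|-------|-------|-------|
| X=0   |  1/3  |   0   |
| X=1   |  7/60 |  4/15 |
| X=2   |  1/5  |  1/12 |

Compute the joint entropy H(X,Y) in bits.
2.1616 bits

H(X,Y) = -Σ_{x,y} P(x,y) log₂ P(x,y). Per-cell terms -P(x,y)·log₂P(x,y):
  X=0: 0.52832, 0.00000
  X=1: 0.36161, 0.50850
  X=2: 0.46439, 0.29875
  (cells with P = 0 contribute 0)
Sum of the 6 terms: H(X,Y) = 2.1616 bits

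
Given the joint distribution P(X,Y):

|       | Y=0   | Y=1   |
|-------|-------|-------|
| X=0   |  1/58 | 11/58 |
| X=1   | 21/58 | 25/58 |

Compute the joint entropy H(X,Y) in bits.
1.6099 bits

H(X,Y) = -Σ_{x,y} P(x,y) log₂ P(x,y). Per-cell terms -P(x,y)·log₂P(x,y):
  X=0: 0.1010, 0.4549
  X=1: 0.5307, 0.5233
Sum of the 4 terms: H(X,Y) = 1.6099 bits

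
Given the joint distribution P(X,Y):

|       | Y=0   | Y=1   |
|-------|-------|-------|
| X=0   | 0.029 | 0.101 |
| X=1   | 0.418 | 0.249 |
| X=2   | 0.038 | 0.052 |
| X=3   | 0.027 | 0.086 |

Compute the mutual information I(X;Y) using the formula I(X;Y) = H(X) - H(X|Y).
0.0862 bits

I(X;Y) = H(X) - H(X|Y)

Marginal of X (row sums):
  P(X=0) = 0.029 + 0.101 = 0.130
  P(X=1) = 0.418 + 0.249 = 0.667
  P(X=2) = 0.038 + 0.052 = 0.090
  P(X=3) = 0.027 + 0.086 = 0.113
H(X) = -[0.130·log₂(0.130) + 0.667·log₂(0.667) + 0.090·log₂(0.090) + 0.113·log₂(0.113)]
  = 0.38264 + 0.38969 + 0.31265 + 0.35545 = 1.4404 bits

Marginal of Y (column sums):
  P(Y=0) = 0.029 + 0.418 + 0.038 + 0.027 = 0.512
  P(Y=1) = 0.101 + 0.249 + 0.052 + 0.086 = 0.488
H(X|Y) = Σ_y P(y)·H(X|Y=y):
  Y=0: P(Y=0) = 0.512, P(X|Y=0) = (29/512, 209/256, 19/256, 27/512) → H(X|Y=0) = 0.97586
  Y=1: P(Y=1) = 0.488, P(X|Y=1) = (101/488, 249/488, 13/122, 43/244) → H(X|Y=1) = 1.75123
H(X|Y) = 0.512·0.97586 + 0.488·1.75123 = 1.3542 bits

I(X;Y) = H(X) - H(X|Y) = 1.4404 - 1.3542 = 0.0862 bits

Cross-check via I(X;Y) = H(X) + H(Y) - H(X,Y): computing H(Y) from the column sums and H(X,Y) from the 8 cells in the same way gives H(Y) = 0.9996 bits and H(X,Y) = 2.3538 bits, so
I(X;Y) = 1.4404 + 0.9996 - 2.3538 = 0.0862 bits ✓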